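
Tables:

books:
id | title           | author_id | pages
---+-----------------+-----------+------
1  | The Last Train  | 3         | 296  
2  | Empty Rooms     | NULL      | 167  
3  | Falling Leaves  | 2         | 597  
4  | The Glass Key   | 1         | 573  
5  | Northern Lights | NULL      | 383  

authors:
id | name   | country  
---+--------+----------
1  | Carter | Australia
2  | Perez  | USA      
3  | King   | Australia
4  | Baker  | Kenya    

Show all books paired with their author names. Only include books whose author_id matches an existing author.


INNER JOIN keeps only books rows whose author_id matches an id in authors. Walk through each book:
  - book 1 (The Last Train): author_id=3 -> matches King
  - book 2 (Empty Rooms): author_id=NULL, no match -> dropped
  - book 3 (Falling Leaves): author_id=2 -> matches Perez
  - book 4 (The Glass Key): author_id=1 -> matches Carter
  - book 5 (Northern Lights): author_id=NULL, no match -> dropped
So 2 of 5 rows are dropped.

SQL:
SELECT a.title, b.name AS author
FROM books a
INNER JOIN authors b ON a.author_id = b.id

Result:
title          | author
---------------+-------
The Last Train | King  
Falling Leaves | Perez 
The Glass Key  | Carter


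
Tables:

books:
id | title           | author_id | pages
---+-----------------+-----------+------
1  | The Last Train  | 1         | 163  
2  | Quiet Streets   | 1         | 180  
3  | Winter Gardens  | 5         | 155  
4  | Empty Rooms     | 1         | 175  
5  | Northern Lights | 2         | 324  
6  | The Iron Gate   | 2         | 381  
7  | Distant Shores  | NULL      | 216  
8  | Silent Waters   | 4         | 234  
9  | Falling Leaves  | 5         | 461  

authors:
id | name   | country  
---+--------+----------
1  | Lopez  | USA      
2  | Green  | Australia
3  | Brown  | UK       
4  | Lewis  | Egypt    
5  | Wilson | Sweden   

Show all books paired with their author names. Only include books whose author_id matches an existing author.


INNER JOIN keeps only books rows whose author_id matches an id in authors. Walk through each book:
  - book 1 (The Last Train): author_id=1 -> matches Lopez
  - book 2 (Quiet Streets): author_id=1 -> matches Lopez
  - book 3 (Winter Gardens): author_id=5 -> matches Wilson
  - book 4 (Empty Rooms): author_id=1 -> matches Lopez
  - book 5 (Northern Lights): author_id=2 -> matches Green
  - book 6 (The Iron Gate): author_id=2 -> matches Green
  - book 7 (Distant Shores): author_id=NULL, no match -> dropped
  - book 8 (Silent Waters): author_id=4 -> matches Lewis
  - book 9 (Falling Leaves): author_id=5 -> matches Wilson
So 1 of 9 rows is dropped.

SQL:
SELECT a.title, b.name AS author
FROM books a
INNER JOIN authors b ON a.author_id = b.id

Result:
title           | author
----------------+-------
The Last Train  | Lopez 
Quiet Streets   | Lopez 
Winter Gardens  | Wilson
Empty Rooms     | Lopez 
Northern Lights | Green 
The Iron Gate   | Green 
Silent Waters   | Lewis 
Falling Leaves  | Wilson


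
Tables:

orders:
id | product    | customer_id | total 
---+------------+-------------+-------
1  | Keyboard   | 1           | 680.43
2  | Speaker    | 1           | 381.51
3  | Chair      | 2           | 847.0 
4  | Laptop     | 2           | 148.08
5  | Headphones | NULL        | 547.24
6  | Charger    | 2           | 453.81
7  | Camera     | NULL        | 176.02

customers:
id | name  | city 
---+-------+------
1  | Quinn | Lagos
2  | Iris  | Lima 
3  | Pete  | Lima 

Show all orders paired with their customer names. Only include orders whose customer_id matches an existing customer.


INNER JOIN keeps only orders rows whose customer_id matches an id in customers. Walk through each order:
  - order 1 (Keyboard): customer_id=1 -> matches Quinn
  - order 2 (Speaker): customer_id=1 -> matches Quinn
  - order 3 (Chair): customer_id=2 -> matches Iris
  - order 4 (Laptop): customer_id=2 -> matches Iris
  - order 5 (Headphones): customer_id=NULL, no match -> dropped
  - order 6 (Charger): customer_id=2 -> matches Iris
  - order 7 (Camera): customer_id=NULL, no match -> dropped
So 2 of 7 rows are dropped.

SQL:
SELECT a.product, b.name AS customer
FROM orders a
INNER JOIN customers b ON a.customer_id = b.id

Result:
product  | customer
---------+---------
Keyboard | Quinn   
Speaker  | Quinn   
Chair    | Iris    
Laptop   | Iris    
Charger  | Iris    


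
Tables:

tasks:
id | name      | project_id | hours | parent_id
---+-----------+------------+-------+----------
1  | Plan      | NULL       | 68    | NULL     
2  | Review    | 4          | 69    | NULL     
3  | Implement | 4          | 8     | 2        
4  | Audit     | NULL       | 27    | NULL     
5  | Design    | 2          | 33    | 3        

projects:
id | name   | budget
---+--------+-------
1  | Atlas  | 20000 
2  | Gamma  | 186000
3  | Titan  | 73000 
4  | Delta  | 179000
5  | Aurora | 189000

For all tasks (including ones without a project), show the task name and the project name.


LEFT JOIN keeps every row from tasks (the left table); where project_id has no match in projects, the project columns become NULL. Walk through each task:
  - task 1 (Plan): project_id=NULL, no match -> kept with NULL
  - task 2 (Review): project_id=4 -> matches Delta
  - task 3 (Implement): project_id=4 -> matches Delta
  - task 4 (Audit): project_id=NULL, no match -> kept with NULL
  - task 5 (Design): project_id=2 -> matches Gamma
All 5 rows appear; 2 have NULL project.

SQL:
SELECT a.name, b.name AS project
FROM tasks a
LEFT JOIN projects b ON a.project_id = b.id

Result:
name      | project
----------+--------
Plan      | NULL   
Review    | Delta  
Implement | Delta  
Audit     | NULL   
Design    | Gamma  


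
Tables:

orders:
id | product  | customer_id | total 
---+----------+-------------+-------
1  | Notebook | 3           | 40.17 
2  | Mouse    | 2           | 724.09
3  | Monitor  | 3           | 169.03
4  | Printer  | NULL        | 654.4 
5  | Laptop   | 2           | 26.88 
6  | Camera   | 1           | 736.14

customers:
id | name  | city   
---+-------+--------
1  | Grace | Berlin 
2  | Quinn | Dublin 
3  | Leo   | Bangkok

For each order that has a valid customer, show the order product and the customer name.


INNER JOIN keeps only orders rows whose customer_id matches an id in customers. Walk through each order:
  - order 1 (Notebook): customer_id=3 -> matches Leo
  - order 2 (Mouse): customer_id=2 -> matches Quinn
  - order 3 (Monitor): customer_id=3 -> matches Leo
  - order 4 (Printer): customer_id=NULL, no match -> dropped
  - order 5 (Laptop): customer_id=2 -> matches Quinn
  - order 6 (Camera): customer_id=1 -> matches Grace
So 1 of 6 rows is dropped.

SQL:
SELECT a.product, b.name AS customer
FROM orders a
INNER JOIN customers b ON a.customer_id = b.id

Result:
product  | customer
---------+---------
Notebook | Leo     
Mouse    | Quinn   
Monitor  | Leo     
Laptop   | Quinn   
Camera   | Grace   


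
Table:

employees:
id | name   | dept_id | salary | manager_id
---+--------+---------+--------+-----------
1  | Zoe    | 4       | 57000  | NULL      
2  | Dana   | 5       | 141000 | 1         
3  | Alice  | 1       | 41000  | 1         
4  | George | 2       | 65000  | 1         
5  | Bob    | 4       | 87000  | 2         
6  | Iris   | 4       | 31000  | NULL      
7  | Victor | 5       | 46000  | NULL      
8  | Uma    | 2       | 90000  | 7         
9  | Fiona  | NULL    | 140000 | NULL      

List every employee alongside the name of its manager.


This is a self-join: employees is joined to a second copy of itself, matching each row's manager_id to another row's id. Use LEFT JOIN so rows with manager_id=NULL are kept.
  - employee 1 (Zoe): manager_id=NULL -> NULL
  - employee 2 (Dana): manager_id=1 -> Zoe
  - employee 3 (Alice): manager_id=1 -> Zoe
  - employee 4 (George): manager_id=1 -> Zoe
  - employee 5 (Bob): manager_id=2 -> Dana
  - employee 6 (Iris): manager_id=NULL -> NULL
  - employee 7 (Victor): manager_id=NULL -> NULL
  - employee 8 (Uma): manager_id=7 -> Victor
  - employee 9 (Fiona): manager_id=NULL -> NULL

SQL:
SELECT a.name AS item, b.name AS manager
FROM employees a
LEFT JOIN employees b ON a.manager_id = b.id

Result:
item   | manager
-------+--------
Zoe    | NULL   
Dana   | Zoe    
Alice  | Zoe    
George | Zoe    
Bob    | Dana   
Iris   | NULL   
Victor | NULL   
Uma    | Victor 
Fiona  | NULL   


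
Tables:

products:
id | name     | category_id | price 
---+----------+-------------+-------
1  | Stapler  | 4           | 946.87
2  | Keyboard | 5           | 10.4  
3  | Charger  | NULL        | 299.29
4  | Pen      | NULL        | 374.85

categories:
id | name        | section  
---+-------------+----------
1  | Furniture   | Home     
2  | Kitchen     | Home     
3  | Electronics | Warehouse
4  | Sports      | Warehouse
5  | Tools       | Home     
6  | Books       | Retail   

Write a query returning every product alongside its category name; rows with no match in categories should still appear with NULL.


LEFT JOIN keeps every row from products (the left table); where category_id has no match in categories, the category columns become NULL. Walk through each product:
  - product 1 (Stapler): category_id=4 -> matches Sports
  - product 2 (Keyboard): category_id=5 -> matches Tools
  - product 3 (Charger): category_id=NULL, no match -> kept with NULL
  - product 4 (Pen): category_id=NULL, no match -> kept with NULL
All 4 rows appear; 2 have NULL category.

SQL:
SELECT a.name, b.name AS category
FROM products a
LEFT JOIN categories b ON a.category_id = b.id

Result:
name     | category
---------+---------
Stapler  | Sports  
Keyboard | Tools   
Charger  | NULL    
Pen      | NULL    


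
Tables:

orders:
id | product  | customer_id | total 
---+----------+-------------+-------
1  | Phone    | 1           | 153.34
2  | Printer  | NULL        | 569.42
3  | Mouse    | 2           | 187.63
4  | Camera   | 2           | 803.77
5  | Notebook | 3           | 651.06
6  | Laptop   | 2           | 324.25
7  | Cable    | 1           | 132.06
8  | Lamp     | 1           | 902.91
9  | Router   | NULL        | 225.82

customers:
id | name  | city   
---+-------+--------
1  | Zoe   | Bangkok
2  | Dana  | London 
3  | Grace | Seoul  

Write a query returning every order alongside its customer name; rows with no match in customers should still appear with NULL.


LEFT JOIN keeps every row from orders (the left table); where customer_id has no match in customers, the customer columns become NULL. Walk through each order:
  - order 1 (Phone): customer_id=1 -> matches Zoe
  - order 2 (Printer): customer_id=NULL, no match -> kept with NULL
  - order 3 (Mouse): customer_id=2 -> matches Dana
  - order 4 (Camera): customer_id=2 -> matches Dana
  - order 5 (Notebook): customer_id=3 -> matches Grace
  - order 6 (Laptop): customer_id=2 -> matches Dana
  - order 7 (Cable): customer_id=1 -> matches Zoe
  - order 8 (Lamp): customer_id=1 -> matches Zoe
  - order 9 (Router): customer_id=NULL, no match -> kept with NULL
All 9 rows appear; 2 have NULL customer.

SQL:
SELECT a.product, b.name AS customer
FROM orders a
LEFT JOIN customers b ON a.customer_id = b.id

Result:
product  | customer
---------+---------
Phone    | Zoe     
Printer  | NULL    
Mouse    | Dana    
Camera   | Dana    
Notebook | Grace   
Laptop   | Dana    
Cable    | Zoe     
Lamp     | Zoe     
Router   | NULL    


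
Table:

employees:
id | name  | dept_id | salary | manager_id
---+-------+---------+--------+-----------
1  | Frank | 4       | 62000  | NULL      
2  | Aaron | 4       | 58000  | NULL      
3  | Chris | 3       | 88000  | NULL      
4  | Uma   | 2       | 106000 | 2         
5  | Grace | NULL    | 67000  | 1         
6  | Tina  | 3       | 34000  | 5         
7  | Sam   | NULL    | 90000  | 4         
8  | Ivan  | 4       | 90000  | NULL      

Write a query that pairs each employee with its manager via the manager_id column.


This is a self-join: employees is joined to a second copy of itself, matching each row's manager_id to another row's id. Use LEFT JOIN so rows with manager_id=NULL are kept.
  - employee 1 (Frank): manager_id=NULL -> NULL
  - employee 2 (Aaron): manager_id=NULL -> NULL
  - employee 3 (Chris): manager_id=NULL -> NULL
  - employee 4 (Uma): manager_id=2 -> Aaron
  - employee 5 (Grace): manager_id=1 -> Frank
  - employee 6 (Tina): manager_id=5 -> Grace
  - employee 7 (Sam): manager_id=4 -> Uma
  - employee 8 (Ivan): manager_id=NULL -> NULL

SQL:
SELECT a.name AS item, b.name AS manager
FROM employees a
LEFT JOIN employees b ON a.manager_id = b.id

Result:
item  | manager
------+--------
Frank | NULL   
Aaron | NULL   
Chris | NULL   
Uma   | Aaron  
Grace | Frank  
Tina  | Grace  
Sam   | Uma    
Ivan  | NULL   


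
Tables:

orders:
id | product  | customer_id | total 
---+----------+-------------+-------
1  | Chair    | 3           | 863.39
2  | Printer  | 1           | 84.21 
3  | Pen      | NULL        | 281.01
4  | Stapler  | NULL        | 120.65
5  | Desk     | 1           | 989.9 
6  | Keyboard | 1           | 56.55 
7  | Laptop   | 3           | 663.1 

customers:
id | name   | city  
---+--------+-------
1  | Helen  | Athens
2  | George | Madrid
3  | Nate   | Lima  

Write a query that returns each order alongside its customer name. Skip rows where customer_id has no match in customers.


INNER JOIN keeps only orders rows whose customer_id matches an id in customers. Walk through each order:
  - order 1 (Chair): customer_id=3 -> matches Nate
  - order 2 (Printer): customer_id=1 -> matches Helen
  - order 3 (Pen): customer_id=NULL, no match -> dropped
  - order 4 (Stapler): customer_id=NULL, no match -> dropped
  - order 5 (Desk): customer_id=1 -> matches Helen
  - order 6 (Keyboard): customer_id=1 -> matches Helen
  - order 7 (Laptop): customer_id=3 -> matches Nate
So 2 of 7 rows are dropped.

SQL:
SELECT a.product, b.name AS customer
FROM orders a
INNER JOIN customers b ON a.customer_id = b.id

Result:
product  | customer
---------+---------
Chair    | Nate    
Printer  | Helen   
Desk     | Helen   
Keyboard | Helen   
Laptop   | Nate    


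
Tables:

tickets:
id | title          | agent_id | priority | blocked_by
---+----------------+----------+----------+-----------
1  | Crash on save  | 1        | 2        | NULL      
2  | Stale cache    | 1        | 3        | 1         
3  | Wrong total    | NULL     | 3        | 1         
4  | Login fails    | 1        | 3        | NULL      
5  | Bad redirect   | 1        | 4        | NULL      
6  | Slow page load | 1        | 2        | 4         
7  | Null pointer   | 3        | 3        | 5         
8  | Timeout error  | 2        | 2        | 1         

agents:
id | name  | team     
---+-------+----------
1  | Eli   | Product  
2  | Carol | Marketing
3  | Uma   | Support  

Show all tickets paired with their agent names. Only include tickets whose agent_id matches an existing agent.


INNER JOIN keeps only tickets rows whose agent_id matches an id in agents. Walk through each ticket:
  - ticket 1 (Crash on save): agent_id=1 -> matches Eli
  - ticket 2 (Stale cache): agent_id=1 -> matches Eli
  - ticket 3 (Wrong total): agent_id=NULL, no match -> dropped
  - ticket 4 (Login fails): agent_id=1 -> matches Eli
  - ticket 5 (Bad redirect): agent_id=1 -> matches Eli
  - ticket 6 (Slow page load): agent_id=1 -> matches Eli
  - ticket 7 (Null pointer): agent_id=3 -> matches Uma
  - ticket 8 (Timeout error): agent_id=2 -> matches Carol
So 1 of 8 rows is dropped.

SQL:
SELECT a.title, b.name AS agent
FROM tickets a
INNER JOIN agents b ON a.agent_id = b.id

Result:
title          | agent
---------------+------
Crash on save  | Eli  
Stale cache    | Eli  
Login fails    | Eli  
Bad redirect   | Eli  
Slow page load | Eli  
Null pointer   | Uma  
Timeout error  | Carol


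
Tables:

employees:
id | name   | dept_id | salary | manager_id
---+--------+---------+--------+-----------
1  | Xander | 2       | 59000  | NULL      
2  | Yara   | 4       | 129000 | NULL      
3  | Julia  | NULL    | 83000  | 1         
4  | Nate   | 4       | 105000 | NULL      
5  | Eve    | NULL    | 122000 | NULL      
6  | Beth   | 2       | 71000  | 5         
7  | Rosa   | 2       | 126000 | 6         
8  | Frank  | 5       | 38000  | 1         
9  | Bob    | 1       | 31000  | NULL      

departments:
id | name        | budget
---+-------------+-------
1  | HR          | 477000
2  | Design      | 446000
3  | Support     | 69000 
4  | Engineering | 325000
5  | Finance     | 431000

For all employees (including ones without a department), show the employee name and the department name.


LEFT JOIN keeps every row from employees (the left table); where dept_id has no match in departments, the department columns become NULL. Walk through each employee:
  - employee 1 (Xander): dept_id=2 -> matches Design
  - employee 2 (Yara): dept_id=4 -> matches Engineering
  - employee 3 (Julia): dept_id=NULL, no match -> kept with NULL
  - employee 4 (Nate): dept_id=4 -> matches Engineering
  - employee 5 (Eve): dept_id=NULL, no match -> kept with NULL
  - employee 6 (Beth): dept_id=2 -> matches Design
  - employee 7 (Rosa): dept_id=2 -> matches Design
  - employee 8 (Frank): dept_id=5 -> matches Finance
  - employee 9 (Bob): dept_id=1 -> matches HR
All 9 rows appear; 2 have NULL department.

SQL:
SELECT a.name, b.name AS department
FROM employees a
LEFT JOIN departments b ON a.dept_id = b.id

Result:
name   | department 
-------+------------
Xander | Design     
Yara   | Engineering
Julia  | NULL       
Nate   | Engineering
Eve    | NULL       
Beth   | Design     
Rosa   | Design     
Frank  | Finance    
Bob    | HR         


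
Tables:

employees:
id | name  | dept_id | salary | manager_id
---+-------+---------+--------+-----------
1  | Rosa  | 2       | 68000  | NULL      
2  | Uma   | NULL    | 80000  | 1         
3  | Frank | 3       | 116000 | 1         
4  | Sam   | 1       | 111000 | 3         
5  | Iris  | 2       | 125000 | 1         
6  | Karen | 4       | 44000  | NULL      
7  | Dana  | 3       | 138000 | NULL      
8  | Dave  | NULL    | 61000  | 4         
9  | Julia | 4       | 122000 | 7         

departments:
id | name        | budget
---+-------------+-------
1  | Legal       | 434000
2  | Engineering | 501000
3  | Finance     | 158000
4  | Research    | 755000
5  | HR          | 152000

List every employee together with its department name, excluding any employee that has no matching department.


INNER JOIN keeps only employees rows whose dept_id matches an id in departments. Walk through each employee:
  - employee 1 (Rosa): dept_id=2 -> matches Engineering
  - employee 2 (Uma): dept_id=NULL, no match -> dropped
  - employee 3 (Frank): dept_id=3 -> matches Finance
  - employee 4 (Sam): dept_id=1 -> matches Legal
  - employee 5 (Iris): dept_id=2 -> matches Engineering
  - employee 6 (Karen): dept_id=4 -> matches Research
  - employee 7 (Dana): dept_id=3 -> matches Finance
  - employee 8 (Dave): dept_id=NULL, no match -> dropped
  - employee 9 (Julia): dept_id=4 -> matches Research
So 2 of 9 rows are dropped.

SQL:
SELECT a.name, b.name AS department
FROM employees a
INNER JOIN departments b ON a.dept_id = b.id

Result:
name  | department 
------+------------
Rosa  | Engineering
Frank | Finance    
Sam   | Legal      
Iris  | Engineering
Karen | Research   
Dana  | Finance    
Julia | Research   


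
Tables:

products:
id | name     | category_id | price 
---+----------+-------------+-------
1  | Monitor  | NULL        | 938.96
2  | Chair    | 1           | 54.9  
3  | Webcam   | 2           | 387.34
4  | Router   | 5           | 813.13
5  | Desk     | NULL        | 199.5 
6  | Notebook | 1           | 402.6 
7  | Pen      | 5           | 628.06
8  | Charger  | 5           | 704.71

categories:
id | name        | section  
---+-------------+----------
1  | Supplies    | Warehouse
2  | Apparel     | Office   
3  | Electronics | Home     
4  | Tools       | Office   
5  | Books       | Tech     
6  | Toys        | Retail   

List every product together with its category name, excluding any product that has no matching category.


INNER JOIN keeps only products rows whose category_id matches an id in categories. Walk through each product:
  - product 1 (Monitor): category_id=NULL, no match -> dropped
  - product 2 (Chair): category_id=1 -> matches Supplies
  - product 3 (Webcam): category_id=2 -> matches Apparel
  - product 4 (Router): category_id=5 -> matches Books
  - product 5 (Desk): category_id=NULL, no match -> dropped
  - product 6 (Notebook): category_id=1 -> matches Supplies
  - product 7 (Pen): category_id=5 -> matches Books
  - product 8 (Charger): category_id=5 -> matches Books
So 2 of 8 rows are dropped.

SQL:
SELECT a.name, b.name AS category
FROM products a
INNER JOIN categories b ON a.category_id = b.id

Result:
name     | category
---------+---------
Chair    | Supplies
Webcam   | Apparel 
Router   | Books   
Notebook | Supplies
Pen      | Books   
Charger  | Books   


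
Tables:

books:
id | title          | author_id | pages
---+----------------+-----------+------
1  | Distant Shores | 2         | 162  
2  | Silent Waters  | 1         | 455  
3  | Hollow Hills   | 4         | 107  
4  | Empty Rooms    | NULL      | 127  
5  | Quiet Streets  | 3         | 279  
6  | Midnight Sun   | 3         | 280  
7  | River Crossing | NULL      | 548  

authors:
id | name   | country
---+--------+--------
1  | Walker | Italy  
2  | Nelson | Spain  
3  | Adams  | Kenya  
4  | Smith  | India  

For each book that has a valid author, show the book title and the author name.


INNER JOIN keeps only books rows whose author_id matches an id in authors. Walk through each book:
  - book 1 (Distant Shores): author_id=2 -> matches Nelson
  - book 2 (Silent Waters): author_id=1 -> matches Walker
  - book 3 (Hollow Hills): author_id=4 -> matches Smith
  - book 4 (Empty Rooms): author_id=NULL, no match -> dropped
  - book 5 (Quiet Streets): author_id=3 -> matches Adams
  - book 6 (Midnight Sun): author_id=3 -> matches Adams
  - book 7 (River Crossing): author_id=NULL, no match -> dropped
So 2 of 7 rows are dropped.

SQL:
SELECT a.title, b.name AS author
FROM books a
INNER JOIN authors b ON a.author_id = b.id

Result:
title          | author
---------------+-------
Distant Shores | Nelson
Silent Waters  | Walker
Hollow Hills   | Smith 
Quiet Streets  | Adams 
Midnight Sun   | Adams 


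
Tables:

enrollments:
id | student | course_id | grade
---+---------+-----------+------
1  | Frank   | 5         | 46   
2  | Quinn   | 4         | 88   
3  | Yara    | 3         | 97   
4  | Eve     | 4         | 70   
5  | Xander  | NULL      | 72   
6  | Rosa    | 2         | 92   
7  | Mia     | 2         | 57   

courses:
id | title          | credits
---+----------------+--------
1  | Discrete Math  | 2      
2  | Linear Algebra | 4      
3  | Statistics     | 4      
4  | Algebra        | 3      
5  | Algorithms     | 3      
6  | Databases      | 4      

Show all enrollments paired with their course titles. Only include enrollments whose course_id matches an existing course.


INNER JOIN keeps only enrollments rows whose course_id matches an id in courses. Walk through each enrollment:
  - enrollment 1 (Frank): course_id=5 -> matches Algorithms
  - enrollment 2 (Quinn): course_id=4 -> matches Algebra
  - enrollment 3 (Yara): course_id=3 -> matches Statistics
  - enrollment 4 (Eve): course_id=4 -> matches Algebra
  - enrollment 5 (Xander): course_id=NULL, no match -> dropped
  - enrollment 6 (Rosa): course_id=2 -> matches Linear Algebra
  - enrollment 7 (Mia): course_id=2 -> matches Linear Algebra
So 1 of 7 rows is dropped.

SQL:
SELECT a.student, b.title AS course
FROM enrollments a
INNER JOIN courses b ON a.course_id = b.id

Result:
student | course        
--------+---------------
Frank   | Algorithms    
Quinn   | Algebra       
Yara    | Statistics    
Eve     | Algebra       
Rosa    | Linear Algebra
Mia     | Linear Algebra


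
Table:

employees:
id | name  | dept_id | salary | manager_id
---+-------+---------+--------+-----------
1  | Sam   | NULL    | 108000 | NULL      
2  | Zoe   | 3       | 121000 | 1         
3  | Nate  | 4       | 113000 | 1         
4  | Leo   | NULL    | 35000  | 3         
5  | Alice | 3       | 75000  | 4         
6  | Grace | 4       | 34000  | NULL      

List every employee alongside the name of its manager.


This is a self-join: employees is joined to a second copy of itself, matching each row's manager_id to another row's id. Use LEFT JOIN so rows with manager_id=NULL are kept.
  - employee 1 (Sam): manager_id=NULL -> NULL
  - employee 2 (Zoe): manager_id=1 -> Sam
  - employee 3 (Nate): manager_id=1 -> Sam
  - employee 4 (Leo): manager_id=3 -> Nate
  - employee 5 (Alice): manager_id=4 -> Leo
  - employee 6 (Grace): manager_id=NULL -> NULL

SQL:
SELECT a.name AS item, b.name AS manager
FROM employees a
LEFT JOIN employees b ON a.manager_id = b.id

Result:
item  | manager
------+--------
Sam   | NULL   
Zoe   | Sam    
Nate  | Sam    
Leo   | Nate   
Alice | Leo    
Grace | NULL   


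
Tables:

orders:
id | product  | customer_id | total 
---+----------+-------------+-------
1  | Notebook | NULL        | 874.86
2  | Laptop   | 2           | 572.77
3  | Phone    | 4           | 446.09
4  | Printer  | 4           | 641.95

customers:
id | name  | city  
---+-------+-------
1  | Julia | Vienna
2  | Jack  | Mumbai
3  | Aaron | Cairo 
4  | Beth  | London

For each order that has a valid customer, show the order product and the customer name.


INNER JOIN keeps only orders rows whose customer_id matches an id in customers. Walk through each order:
  - order 1 (Notebook): customer_id=NULL, no match -> dropped
  - order 2 (Laptop): customer_id=2 -> matches Jack
  - order 3 (Phone): customer_id=4 -> matches Beth
  - order 4 (Printer): customer_id=4 -> matches Beth
So 1 of 4 rows is dropped.

SQL:
SELECT a.product, b.name AS customer
FROM orders a
INNER JOIN customers b ON a.customer_id = b.id

Result:
product | customer
--------+---------
Laptop  | Jack    
Phone   | Beth    
Printer | Beth    


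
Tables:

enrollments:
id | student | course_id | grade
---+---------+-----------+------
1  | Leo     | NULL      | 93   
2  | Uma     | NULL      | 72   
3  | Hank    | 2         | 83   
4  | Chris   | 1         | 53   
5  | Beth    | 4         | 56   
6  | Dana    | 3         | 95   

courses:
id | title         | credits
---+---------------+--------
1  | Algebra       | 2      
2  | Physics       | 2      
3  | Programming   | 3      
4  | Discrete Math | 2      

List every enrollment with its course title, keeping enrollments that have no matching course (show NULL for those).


LEFT JOIN keeps every row from enrollments (the left table); where course_id has no match in courses, the course columns become NULL. Walk through each enrollment:
  - enrollment 1 (Leo): course_id=NULL, no match -> kept with NULL
  - enrollment 2 (Uma): course_id=NULL, no match -> kept with NULL
  - enrollment 3 (Hank): course_id=2 -> matches Physics
  - enrollment 4 (Chris): course_id=1 -> matches Algebra
  - enrollment 5 (Beth): course_id=4 -> matches Discrete Math
  - enrollment 6 (Dana): course_id=3 -> matches Programming
All 6 rows appear; 2 have NULL course.

SQL:
SELECT a.student, b.title AS course
FROM enrollments a
LEFT JOIN courses b ON a.course_id = b.id

Result:
student | course       
--------+--------------
Leo     | NULL         
Uma     | NULL         
Hank    | Physics      
Chris   | Algebra      
Beth    | Discrete Math
Dana    | Programming  


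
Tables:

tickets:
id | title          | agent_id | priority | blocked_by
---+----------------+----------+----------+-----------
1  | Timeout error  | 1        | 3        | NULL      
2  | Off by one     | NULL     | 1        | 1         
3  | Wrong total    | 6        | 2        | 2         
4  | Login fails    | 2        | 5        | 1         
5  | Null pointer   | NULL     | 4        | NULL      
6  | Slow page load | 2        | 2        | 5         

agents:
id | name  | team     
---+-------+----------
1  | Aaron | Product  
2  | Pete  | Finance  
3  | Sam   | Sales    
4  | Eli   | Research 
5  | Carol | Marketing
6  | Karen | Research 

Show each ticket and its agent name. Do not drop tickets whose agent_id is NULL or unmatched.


LEFT JOIN keeps every row from tickets (the left table); where agent_id has no match in agents, the agent columns become NULL. Walk through each ticket:
  - ticket 1 (Timeout error): agent_id=1 -> matches Aaron
  - ticket 2 (Off by one): agent_id=NULL, no match -> kept with NULL
  - ticket 3 (Wrong total): agent_id=6 -> matches Karen
  - ticket 4 (Login fails): agent_id=2 -> matches Pete
  - ticket 5 (Null pointer): agent_id=NULL, no match -> kept with NULL
  - ticket 6 (Slow page load): agent_id=2 -> matches Pete
All 6 rows appear; 2 have NULL agent.

SQL:
SELECT a.title, b.name AS agent
FROM tickets a
LEFT JOIN agents b ON a.agent_id = b.id

Result:
title          | agent
---------------+------
Timeout error  | Aaron
Off by one     | NULL 
Wrong total    | Karen
Login fails    | Pete 
Null pointer   | NULL 
Slow page load | Pete 


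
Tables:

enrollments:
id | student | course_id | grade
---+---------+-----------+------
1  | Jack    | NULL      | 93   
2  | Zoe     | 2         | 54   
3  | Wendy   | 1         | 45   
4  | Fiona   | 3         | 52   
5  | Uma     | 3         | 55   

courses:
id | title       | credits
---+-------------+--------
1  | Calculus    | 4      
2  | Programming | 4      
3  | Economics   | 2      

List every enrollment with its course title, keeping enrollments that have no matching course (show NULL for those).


LEFT JOIN keeps every row from enrollments (the left table); where course_id has no match in courses, the course columns become NULL. Walk through each enrollment:
  - enrollment 1 (Jack): course_id=NULL, no match -> kept with NULL
  - enrollment 2 (Zoe): course_id=2 -> matches Programming
  - enrollment 3 (Wendy): course_id=1 -> matches Calculus
  - enrollment 4 (Fiona): course_id=3 -> matches Economics
  - enrollment 5 (Uma): course_id=3 -> matches Economics
All 5 rows appear; 1 has NULL course.

SQL:
SELECT a.student, b.title AS course
FROM enrollments a
LEFT JOIN courses b ON a.course_id = b.id

Result:
student | course     
--------+------------
Jack    | NULL       
Zoe     | Programming
Wendy   | Calculus   
Fiona   | Economics  
Uma     | Economics  


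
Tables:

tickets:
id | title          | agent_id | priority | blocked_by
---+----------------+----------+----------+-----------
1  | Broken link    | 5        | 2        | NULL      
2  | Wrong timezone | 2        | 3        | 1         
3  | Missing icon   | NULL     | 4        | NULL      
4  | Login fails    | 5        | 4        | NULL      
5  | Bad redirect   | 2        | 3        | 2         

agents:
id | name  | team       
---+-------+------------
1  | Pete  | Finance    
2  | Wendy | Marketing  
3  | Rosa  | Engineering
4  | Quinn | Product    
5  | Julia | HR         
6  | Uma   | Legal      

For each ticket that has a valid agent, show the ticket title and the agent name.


INNER JOIN keeps only tickets rows whose agent_id matches an id in agents. Walk through each ticket:
  - ticket 1 (Broken link): agent_id=5 -> matches Julia
  - ticket 2 (Wrong timezone): agent_id=2 -> matches Wendy
  - ticket 3 (Missing icon): agent_id=NULL, no match -> dropped
  - ticket 4 (Login fails): agent_id=5 -> matches Julia
  - ticket 5 (Bad redirect): agent_id=2 -> matches Wendy
So 1 of 5 rows is dropped.

SQL:
SELECT a.title, b.name AS agent
FROM tickets a
INNER JOIN agents b ON a.agent_id = b.id

Result:
title          | agent
---------------+------
Broken link    | Julia
Wrong timezone | Wendy
Login fails    | Julia
Bad redirect   | Wendy


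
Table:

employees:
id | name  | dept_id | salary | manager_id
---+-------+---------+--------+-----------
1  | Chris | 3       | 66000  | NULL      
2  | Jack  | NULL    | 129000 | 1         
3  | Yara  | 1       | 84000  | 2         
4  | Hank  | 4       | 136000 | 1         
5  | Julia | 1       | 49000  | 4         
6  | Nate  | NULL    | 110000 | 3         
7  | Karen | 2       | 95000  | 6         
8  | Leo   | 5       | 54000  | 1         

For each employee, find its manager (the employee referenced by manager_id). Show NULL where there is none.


This is a self-join: employees is joined to a second copy of itself, matching each row's manager_id to another row's id. Use LEFT JOIN so rows with manager_id=NULL are kept.
  - employee 1 (Chris): manager_id=NULL -> NULL
  - employee 2 (Jack): manager_id=1 -> Chris
  - employee 3 (Yara): manager_id=2 -> Jack
  - employee 4 (Hank): manager_id=1 -> Chris
  - employee 5 (Julia): manager_id=4 -> Hank
  - employee 6 (Nate): manager_id=3 -> Yara
  - employee 7 (Karen): manager_id=6 -> Nate
  - employee 8 (Leo): manager_id=1 -> Chris

SQL:
SELECT a.name AS item, b.name AS manager
FROM employees a
LEFT JOIN employees b ON a.manager_id = b.id

Result:
item  | manager
------+--------
Chris | NULL   
Jack  | Chris  
Yara  | Jack   
Hank  | Chris  
Julia | Hank   
Nate  | Yara   
Karen | Nate   
Leo   | Chris  


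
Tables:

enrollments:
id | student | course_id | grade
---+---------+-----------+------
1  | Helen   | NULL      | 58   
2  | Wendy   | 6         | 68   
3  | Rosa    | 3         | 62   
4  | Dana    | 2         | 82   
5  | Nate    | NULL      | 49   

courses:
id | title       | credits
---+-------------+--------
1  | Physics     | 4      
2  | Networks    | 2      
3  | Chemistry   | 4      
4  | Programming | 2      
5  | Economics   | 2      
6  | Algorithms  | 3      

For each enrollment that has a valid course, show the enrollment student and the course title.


INNER JOIN keeps only enrollments rows whose course_id matches an id in courses. Walk through each enrollment:
  - enrollment 1 (Helen): course_id=NULL, no match -> dropped
  - enrollment 2 (Wendy): course_id=6 -> matches Algorithms
  - enrollment 3 (Rosa): course_id=3 -> matches Chemistry
  - enrollment 4 (Dana): course_id=2 -> matches Networks
  - enrollment 5 (Nate): course_id=NULL, no match -> dropped
So 2 of 5 rows are dropped.

SQL:
SELECT a.student, b.title AS course
FROM enrollments a
INNER JOIN courses b ON a.course_id = b.id

Result:
student | course    
--------+-----------
Wendy   | Algorithms
Rosa    | Chemistry 
Dana    | Networks  


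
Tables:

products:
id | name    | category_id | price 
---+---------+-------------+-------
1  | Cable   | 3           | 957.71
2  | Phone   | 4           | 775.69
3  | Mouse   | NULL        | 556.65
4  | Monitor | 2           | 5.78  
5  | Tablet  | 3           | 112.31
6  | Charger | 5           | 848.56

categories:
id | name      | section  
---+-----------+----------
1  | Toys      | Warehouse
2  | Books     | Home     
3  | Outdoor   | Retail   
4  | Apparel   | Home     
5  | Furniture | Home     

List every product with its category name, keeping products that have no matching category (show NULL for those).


LEFT JOIN keeps every row from products (the left table); where category_id has no match in categories, the category columns become NULL. Walk through each product:
  - product 1 (Cable): category_id=3 -> matches Outdoor
  - product 2 (Phone): category_id=4 -> matches Apparel
  - product 3 (Mouse): category_id=NULL, no match -> kept with NULL
  - product 4 (Monitor): category_id=2 -> matches Books
  - product 5 (Tablet): category_id=3 -> matches Outdoor
  - product 6 (Charger): category_id=5 -> matches Furniture
All 6 rows appear; 1 has NULL category.

SQL:
SELECT a.name, b.name AS category
FROM products a
LEFT JOIN categories b ON a.category_id = b.id

Result:
name    | category 
--------+----------
Cable   | Outdoor  
Phone   | Apparel  
Mouse   | NULL     
Monitor | Books    
Tablet  | Outdoor  
Charger | Furniture


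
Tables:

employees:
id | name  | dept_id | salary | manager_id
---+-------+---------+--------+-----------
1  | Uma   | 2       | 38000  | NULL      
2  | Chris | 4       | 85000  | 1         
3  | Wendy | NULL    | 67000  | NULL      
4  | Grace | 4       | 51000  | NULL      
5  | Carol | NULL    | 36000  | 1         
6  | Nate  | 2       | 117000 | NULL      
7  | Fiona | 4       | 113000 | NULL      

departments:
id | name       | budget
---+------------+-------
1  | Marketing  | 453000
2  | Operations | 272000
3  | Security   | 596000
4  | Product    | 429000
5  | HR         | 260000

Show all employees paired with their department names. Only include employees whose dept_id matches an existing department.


INNER JOIN keeps only employees rows whose dept_id matches an id in departments. Walk through each employee:
  - employee 1 (Uma): dept_id=2 -> matches Operations
  - employee 2 (Chris): dept_id=4 -> matches Product
  - employee 3 (Wendy): dept_id=NULL, no match -> dropped
  - employee 4 (Grace): dept_id=4 -> matches Product
  - employee 5 (Carol): dept_id=NULL, no match -> dropped
  - employee 6 (Nate): dept_id=2 -> matches Operations
  - employee 7 (Fiona): dept_id=4 -> matches Product
So 2 of 7 rows are dropped.

SQL:
SELECT a.name, b.name AS department
FROM employees a
INNER JOIN departments b ON a.dept_id = b.id

Result:
name  | department
------+-----------
Uma   | Operations
Chris | Product   
Grace | Product   
Nate  | Operations
Fiona | Product   


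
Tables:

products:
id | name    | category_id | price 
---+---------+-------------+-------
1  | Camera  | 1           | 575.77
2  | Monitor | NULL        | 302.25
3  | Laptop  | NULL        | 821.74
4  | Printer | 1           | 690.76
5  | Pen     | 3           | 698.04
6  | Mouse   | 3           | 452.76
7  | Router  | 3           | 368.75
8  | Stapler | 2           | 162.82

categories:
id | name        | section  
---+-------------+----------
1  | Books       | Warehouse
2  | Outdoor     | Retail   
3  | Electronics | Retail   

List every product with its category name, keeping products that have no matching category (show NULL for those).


LEFT JOIN keeps every row from products (the left table); where category_id has no match in categories, the category columns become NULL. Walk through each product:
  - product 1 (Camera): category_id=1 -> matches Books
  - product 2 (Monitor): category_id=NULL, no match -> kept with NULL
  - product 3 (Laptop): category_id=NULL, no match -> kept with NULL
  - product 4 (Printer): category_id=1 -> matches Books
  - product 5 (Pen): category_id=3 -> matches Electronics
  - product 6 (Mouse): category_id=3 -> matches Electronics
  - product 7 (Router): category_id=3 -> matches Electronics
  - product 8 (Stapler): category_id=2 -> matches Outdoor
All 8 rows appear; 2 have NULL category.

SQL:
SELECT a.name, b.name AS category
FROM products a
LEFT JOIN categories b ON a.category_id = b.id

Result:
name    | category   
--------+------------
Camera  | Books      
Monitor | NULL       
Laptop  | NULL       
Printer | Books      
Pen     | Electronics
Mouse   | Electronics
Router  | Electronics
Stapler | Outdoor    


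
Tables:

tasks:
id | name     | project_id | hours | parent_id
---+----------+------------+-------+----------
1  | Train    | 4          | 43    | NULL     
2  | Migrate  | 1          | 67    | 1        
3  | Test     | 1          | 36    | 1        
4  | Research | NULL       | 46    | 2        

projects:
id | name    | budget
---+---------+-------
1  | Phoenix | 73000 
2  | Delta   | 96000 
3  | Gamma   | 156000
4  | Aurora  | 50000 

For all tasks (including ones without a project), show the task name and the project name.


LEFT JOIN keeps every row from tasks (the left table); where project_id has no match in projects, the project columns become NULL. Walk through each task:
  - task 1 (Train): project_id=4 -> matches Aurora
  - task 2 (Migrate): project_id=1 -> matches Phoenix
  - task 3 (Test): project_id=1 -> matches Phoenix
  - task 4 (Research): project_id=NULL, no match -> kept with NULL
All 4 rows appear; 1 has NULL project.

SQL:
SELECT a.name, b.name AS project
FROM tasks a
LEFT JOIN projects b ON a.project_id = b.id

Result:
name     | project
---------+--------
Train    | Aurora 
Migrate  | Phoenix
Test     | Phoenix
Research | NULL   


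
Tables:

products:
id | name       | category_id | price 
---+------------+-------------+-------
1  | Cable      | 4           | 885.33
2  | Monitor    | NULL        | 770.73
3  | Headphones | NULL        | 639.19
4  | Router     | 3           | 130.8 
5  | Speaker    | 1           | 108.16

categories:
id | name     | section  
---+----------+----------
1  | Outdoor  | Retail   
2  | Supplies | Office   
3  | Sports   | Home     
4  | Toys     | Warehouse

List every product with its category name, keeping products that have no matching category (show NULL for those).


LEFT JOIN keeps every row from products (the left table); where category_id has no match in categories, the category columns become NULL. Walk through each product:
  - product 1 (Cable): category_id=4 -> matches Toys
  - product 2 (Monitor): category_id=NULL, no match -> kept with NULL
  - product 3 (Headphones): category_id=NULL, no match -> kept with NULL
  - product 4 (Router): category_id=3 -> matches Sports
  - product 5 (Speaker): category_id=1 -> matches Outdoor
All 5 rows appear; 2 have NULL category.

SQL:
SELECT a.name, b.name AS category
FROM products a
LEFT JOIN categories b ON a.category_id = b.id

Result:
name       | category
-----------+---------
Cable      | Toys    
Monitor    | NULL    
Headphones | NULL    
Router     | Sports  
Speaker    | Outdoor 
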